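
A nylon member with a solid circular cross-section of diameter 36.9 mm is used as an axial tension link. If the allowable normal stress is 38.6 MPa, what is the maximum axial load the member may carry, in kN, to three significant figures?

A = 1069 mm².
P_max = σ_allow · A = 38.6 · 1069 = 41280 N = 41.28 kN.

41.3 kN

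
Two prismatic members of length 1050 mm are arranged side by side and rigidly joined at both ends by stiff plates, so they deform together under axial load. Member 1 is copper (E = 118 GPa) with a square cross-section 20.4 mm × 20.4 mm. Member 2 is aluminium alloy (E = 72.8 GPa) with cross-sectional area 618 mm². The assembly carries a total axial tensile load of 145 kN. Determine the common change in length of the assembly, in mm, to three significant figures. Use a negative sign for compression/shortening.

1.62 mm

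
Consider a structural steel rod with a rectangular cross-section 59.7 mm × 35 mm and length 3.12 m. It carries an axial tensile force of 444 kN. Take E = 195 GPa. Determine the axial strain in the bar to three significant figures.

0.00109

A = 2090 mm².
σ = N/A = 212.5 MPa; ε = σ/E = 212.5/195000 = 1.090e-03.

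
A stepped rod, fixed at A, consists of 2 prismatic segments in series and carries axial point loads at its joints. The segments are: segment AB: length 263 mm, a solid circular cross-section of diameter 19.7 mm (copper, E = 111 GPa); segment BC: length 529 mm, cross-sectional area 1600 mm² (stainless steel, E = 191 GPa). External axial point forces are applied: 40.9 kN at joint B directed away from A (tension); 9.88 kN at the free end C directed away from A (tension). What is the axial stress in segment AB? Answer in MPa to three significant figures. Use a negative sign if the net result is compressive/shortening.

167 MPa

Internal axial forces (sectioning from the free end, tension +): N_BC = 9.88 kN, N_AB = 50.78 kN.
A_AB = 304.8 mm².
σ_AB = N_AB/A_AB = 50780/304.8 = 166.6 MPa.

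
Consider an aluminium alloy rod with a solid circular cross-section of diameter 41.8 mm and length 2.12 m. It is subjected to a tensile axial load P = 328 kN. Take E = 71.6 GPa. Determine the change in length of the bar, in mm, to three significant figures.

A = 1372 mm².
δ_mech = NL/(AE) = 328000·2120/(1372·71600) = 7.077 mm.

7.08 mm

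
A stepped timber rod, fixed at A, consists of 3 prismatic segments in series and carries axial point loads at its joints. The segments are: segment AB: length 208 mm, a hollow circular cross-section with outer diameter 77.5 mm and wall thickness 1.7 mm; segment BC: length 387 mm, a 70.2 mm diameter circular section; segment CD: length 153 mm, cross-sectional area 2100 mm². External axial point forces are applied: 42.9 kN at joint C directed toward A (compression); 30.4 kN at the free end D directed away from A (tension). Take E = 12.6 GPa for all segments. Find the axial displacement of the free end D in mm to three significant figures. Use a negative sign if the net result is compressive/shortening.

-0.433 mm

Internal axial forces (sectioning from the free end, tension +): N_CD = 30.4 kN, N_BC = -12.5 kN, N_AB = -12.5 kN.
A_AB = 404.8 mm².
A_BC = 3870 mm².
δ_AB = -12500·208/(404.8·12600) = -0.5097 mm
δ_BC = -12500·387/(3870·12600) = -0.09919 mm
δ_CD = 30400·153/(2100·12600) = 0.1758 mm
δ = Σδ_i = -0.4331 mm.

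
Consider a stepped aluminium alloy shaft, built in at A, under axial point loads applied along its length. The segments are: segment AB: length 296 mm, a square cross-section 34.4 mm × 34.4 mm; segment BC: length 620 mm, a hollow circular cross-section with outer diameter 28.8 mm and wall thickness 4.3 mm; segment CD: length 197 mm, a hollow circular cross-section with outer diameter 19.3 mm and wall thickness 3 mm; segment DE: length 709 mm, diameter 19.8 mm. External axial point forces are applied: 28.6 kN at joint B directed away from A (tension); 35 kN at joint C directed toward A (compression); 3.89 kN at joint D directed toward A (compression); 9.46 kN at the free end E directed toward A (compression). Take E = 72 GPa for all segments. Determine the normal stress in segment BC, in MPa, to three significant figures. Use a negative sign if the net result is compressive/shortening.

-146 MPa

Internal axial forces (sectioning from the free end, tension +): N_DE = -9.46 kN, N_CD = -13.35 kN, N_BC = -48.35 kN, N_AB = -19.75 kN.
A_BC = 331 mm².
σ_BC = N_BC/A_BC = -48350/331 = -146.1 MPa.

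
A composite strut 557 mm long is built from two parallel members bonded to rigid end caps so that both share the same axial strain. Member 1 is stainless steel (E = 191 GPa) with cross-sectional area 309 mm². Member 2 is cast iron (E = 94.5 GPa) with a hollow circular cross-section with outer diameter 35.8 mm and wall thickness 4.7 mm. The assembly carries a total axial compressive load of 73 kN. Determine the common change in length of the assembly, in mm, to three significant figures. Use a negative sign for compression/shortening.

-0.397 mm

A_2 = 459.2 mm².
Equal strain + equilibrium ⇒ each member carries load in proportion to AE: A₁E₁ = 59020000 N, A₂E₂ = 43400000 N, ΣAE = 102400000 N.
δ = PL/ΣAE = -73000·557/102400000 = -0.397 mm.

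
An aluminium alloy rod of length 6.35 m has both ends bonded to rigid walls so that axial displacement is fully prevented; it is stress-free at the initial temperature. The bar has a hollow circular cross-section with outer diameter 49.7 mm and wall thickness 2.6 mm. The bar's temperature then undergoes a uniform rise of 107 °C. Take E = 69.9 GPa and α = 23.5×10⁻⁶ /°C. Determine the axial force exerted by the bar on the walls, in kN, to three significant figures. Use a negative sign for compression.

Free thermal expansion αLΔT = 23.5e-6 · 6350 · 107 = 15.97 mm.
The walls impose strain ε = −(15.97)/6350 = -2.5145e-03; σ = Eε = 69900 · -2.5145e-03 = -175.8 MPa.
Wall reaction R = σ·A = -175.8·384.7 = -67620 N = -67.62 kN.

-67.6 kN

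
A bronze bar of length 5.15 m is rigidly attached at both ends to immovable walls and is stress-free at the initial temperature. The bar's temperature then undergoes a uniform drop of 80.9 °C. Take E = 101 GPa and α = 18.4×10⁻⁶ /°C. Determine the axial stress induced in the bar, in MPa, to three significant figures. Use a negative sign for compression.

150 MPa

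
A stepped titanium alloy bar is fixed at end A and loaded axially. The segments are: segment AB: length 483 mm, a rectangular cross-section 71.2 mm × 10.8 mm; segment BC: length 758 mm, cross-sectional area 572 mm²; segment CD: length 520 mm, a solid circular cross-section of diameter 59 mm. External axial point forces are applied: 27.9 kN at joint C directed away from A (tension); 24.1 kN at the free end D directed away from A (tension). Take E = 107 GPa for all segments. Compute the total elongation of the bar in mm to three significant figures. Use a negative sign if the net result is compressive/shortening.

0.992 mm

Internal axial forces (sectioning from the free end, tension +): N_CD = 24.1 kN, N_BC = 52 kN, N_AB = 52 kN.
A_AB = 769 mm².
A_CD = 2734 mm².
δ_AB = 52000·483/(769·107000) = 0.3053 mm
δ_BC = 52000·758/(572·107000) = 0.644 mm
δ_CD = 24100·520/(2734·107000) = 0.04284 mm
δ = Σδ_i = 0.9921 mm.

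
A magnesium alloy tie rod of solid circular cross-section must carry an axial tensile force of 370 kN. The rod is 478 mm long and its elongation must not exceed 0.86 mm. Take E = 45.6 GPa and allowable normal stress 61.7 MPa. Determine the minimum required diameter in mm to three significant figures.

87.4 mm

Required area A ≥ P/σ_allow = 370000/61.7 = 5997 mm².
For a solid circular section, d ≥ √(4A/π) = 87.38 mm.
Elongation limit: A ≥ PL/(Eδ_allow) = 370000·478/(45600·0.86) = 4510 mm² ⇒ d ≥ 75.78 mm.
The stress limit governs.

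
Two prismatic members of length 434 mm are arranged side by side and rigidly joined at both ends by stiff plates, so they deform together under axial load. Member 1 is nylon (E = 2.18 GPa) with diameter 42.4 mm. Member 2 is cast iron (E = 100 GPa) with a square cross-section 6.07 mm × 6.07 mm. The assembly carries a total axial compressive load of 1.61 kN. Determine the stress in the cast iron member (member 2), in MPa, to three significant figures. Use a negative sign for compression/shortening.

A_1 = 1412 mm².
A_2 = 36.84 mm².
Equal strain + equilibrium ⇒ each member carries load in proportion to AE: A₁E₁ = 3078000 N, A₂E₂ = 3684000 N, ΣAE = 6763000 N.
σ₂ = P·E₂/ΣAE = -1610·100000/6763000 = -23.81 MPa.

-23.8 MPa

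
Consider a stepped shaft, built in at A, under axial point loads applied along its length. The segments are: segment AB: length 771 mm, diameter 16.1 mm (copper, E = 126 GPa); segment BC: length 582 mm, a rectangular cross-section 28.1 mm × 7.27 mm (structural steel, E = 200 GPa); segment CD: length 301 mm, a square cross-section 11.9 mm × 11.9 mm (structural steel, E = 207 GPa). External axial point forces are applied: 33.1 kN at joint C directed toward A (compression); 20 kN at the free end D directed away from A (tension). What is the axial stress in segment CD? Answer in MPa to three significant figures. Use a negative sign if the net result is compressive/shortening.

Internal axial forces (sectioning from the free end, tension +): N_CD = 20 kN, N_BC = -13.1 kN, N_AB = -13.1 kN.
A_CD = 141.6 mm².
σ_CD = N_CD/A_CD = 20000/141.6 = 141.2 MPa.

141 MPa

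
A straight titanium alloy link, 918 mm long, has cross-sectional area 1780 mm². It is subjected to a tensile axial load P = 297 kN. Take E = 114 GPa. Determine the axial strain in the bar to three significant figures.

σ = N/A = 166.9 MPa; ε = σ/E = 166.9/114000 = 1.464e-03.

0.00146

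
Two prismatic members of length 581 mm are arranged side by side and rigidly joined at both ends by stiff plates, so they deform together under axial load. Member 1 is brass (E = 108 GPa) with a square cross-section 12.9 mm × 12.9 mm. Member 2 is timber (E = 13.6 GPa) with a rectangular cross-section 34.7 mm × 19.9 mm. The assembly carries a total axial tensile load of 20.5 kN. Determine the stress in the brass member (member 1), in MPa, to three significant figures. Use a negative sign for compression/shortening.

80.9 MPa

A_1 = 166.4 mm².
A_2 = 690.5 mm².
Equal strain + equilibrium ⇒ each member carries load in proportion to AE: A₁E₁ = 17970000 N, A₂E₂ = 9391000 N, ΣAE = 27360000 N.
σ₁ = P·E₁/ΣAE = 20500·108000/27360000 = 80.91 MPa.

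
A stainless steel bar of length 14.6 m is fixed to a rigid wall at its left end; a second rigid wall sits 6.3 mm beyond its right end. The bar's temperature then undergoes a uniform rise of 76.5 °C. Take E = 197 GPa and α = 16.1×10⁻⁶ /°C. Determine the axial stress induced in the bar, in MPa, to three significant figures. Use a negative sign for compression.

-158 MPa

Free thermal expansion αLΔT = 16.1e-6 · 14600 · 76.5 = 17.98 mm.
The walls engage after the gap closes; constrained expansion = 17.98 − 6.3 = 11.68 mm.
The walls impose strain ε = −(11.68)/14600 = -8.0014e-04; σ = Eε = 197000 · -8.0014e-04 = -157.6 MPa.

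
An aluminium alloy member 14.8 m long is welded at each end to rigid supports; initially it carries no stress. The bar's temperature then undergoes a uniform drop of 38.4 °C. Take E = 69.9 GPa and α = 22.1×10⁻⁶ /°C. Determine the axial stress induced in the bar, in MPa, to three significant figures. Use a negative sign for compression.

59.3 MPa

Free thermal expansion αLΔT = 22.1e-6 · 14800 · -38.4 = -12.56 mm.
The walls impose strain ε = −(-12.56)/14800 = 8.4864e-04; σ = Eε = 69900 · 8.4864e-04 = 59.32 MPa.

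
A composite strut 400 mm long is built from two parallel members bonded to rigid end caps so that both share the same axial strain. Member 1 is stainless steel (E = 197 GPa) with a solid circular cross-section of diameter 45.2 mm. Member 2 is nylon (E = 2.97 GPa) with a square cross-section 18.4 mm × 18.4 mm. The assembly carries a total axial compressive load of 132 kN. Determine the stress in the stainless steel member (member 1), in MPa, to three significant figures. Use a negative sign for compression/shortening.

A_1 = 1605 mm².
A_2 = 338.6 mm².
Equal strain + equilibrium ⇒ each member carries load in proportion to AE: A₁E₁ = 316100000 N, A₂E₂ = 1006000 N, ΣAE = 317100000 N.
σ₁ = P·E₁/ΣAE = -132000·197000/317100000 = -82 MPa.

-82.0 MPa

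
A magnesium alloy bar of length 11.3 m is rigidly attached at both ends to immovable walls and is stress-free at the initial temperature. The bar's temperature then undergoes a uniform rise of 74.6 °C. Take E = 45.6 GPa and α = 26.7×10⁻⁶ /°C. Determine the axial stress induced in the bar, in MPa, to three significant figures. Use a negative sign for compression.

-90.8 MPa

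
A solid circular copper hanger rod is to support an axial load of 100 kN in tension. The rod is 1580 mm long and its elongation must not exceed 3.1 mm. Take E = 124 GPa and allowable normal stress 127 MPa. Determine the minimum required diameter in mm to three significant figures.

Required area A ≥ P/σ_allow = 100000/127 = 787.4 mm².
For a solid circular section, d ≥ √(4A/π) = 31.66 mm.
Elongation limit: A ≥ PL/(Eδ_allow) = 100000·1580/(124000·3.1) = 411 mm² ⇒ d ≥ 22.88 mm.
The stress limit governs.

31.7 mm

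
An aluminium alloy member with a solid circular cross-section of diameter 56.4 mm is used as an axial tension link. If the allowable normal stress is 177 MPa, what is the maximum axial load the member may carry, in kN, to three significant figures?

A = 2498 mm².
P_max = σ_allow · A = 177 · 2498 = 442200 N = 442.2 kN.

442 kN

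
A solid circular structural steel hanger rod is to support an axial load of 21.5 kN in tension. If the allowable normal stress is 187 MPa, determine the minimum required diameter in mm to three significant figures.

12.1 mm

Required area A ≥ P/σ_allow = 21500/187 = 115 mm².
For a solid circular section, d ≥ √(4A/π) = 12.1 mm.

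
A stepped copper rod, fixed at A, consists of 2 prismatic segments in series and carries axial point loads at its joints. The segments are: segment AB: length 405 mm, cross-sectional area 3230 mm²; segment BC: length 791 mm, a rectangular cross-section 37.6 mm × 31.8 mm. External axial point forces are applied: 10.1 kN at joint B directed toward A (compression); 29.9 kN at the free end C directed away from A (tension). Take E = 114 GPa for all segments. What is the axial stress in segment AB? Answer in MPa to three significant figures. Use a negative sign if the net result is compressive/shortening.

6.13 MPa

Internal axial forces (sectioning from the free end, tension +): N_BC = 29.9 kN, N_AB = 19.8 kN.
σ_AB = N_AB/A_AB = 19800/3230 = 6.13 MPa.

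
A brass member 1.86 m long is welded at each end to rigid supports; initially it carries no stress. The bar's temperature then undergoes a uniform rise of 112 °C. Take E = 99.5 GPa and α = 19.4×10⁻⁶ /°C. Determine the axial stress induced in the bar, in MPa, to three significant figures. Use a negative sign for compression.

-216 MPa

Free thermal expansion αLΔT = 19.4e-6 · 1860 · 112 = 4.041 mm.
The walls impose strain ε = −(4.041)/1860 = -2.1728e-03; σ = Eε = 99500 · -2.1728e-03 = -216.2 MPa.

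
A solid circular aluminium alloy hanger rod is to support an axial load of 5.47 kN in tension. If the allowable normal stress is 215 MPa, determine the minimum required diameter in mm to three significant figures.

5.69 mm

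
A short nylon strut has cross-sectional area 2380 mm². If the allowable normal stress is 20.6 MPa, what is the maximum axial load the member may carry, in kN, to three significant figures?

49.0 kN

P_max = σ_allow · A = 20.6 · 2380 = 49030 N = 49.03 kN.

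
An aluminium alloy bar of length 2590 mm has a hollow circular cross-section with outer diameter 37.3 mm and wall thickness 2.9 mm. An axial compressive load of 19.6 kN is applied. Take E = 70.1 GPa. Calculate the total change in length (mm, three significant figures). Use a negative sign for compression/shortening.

A = 313.4 mm².
δ_mech = NL/(AE) = -19600·2590/(313.4·70100) = -2.311 mm.

-2.31 mm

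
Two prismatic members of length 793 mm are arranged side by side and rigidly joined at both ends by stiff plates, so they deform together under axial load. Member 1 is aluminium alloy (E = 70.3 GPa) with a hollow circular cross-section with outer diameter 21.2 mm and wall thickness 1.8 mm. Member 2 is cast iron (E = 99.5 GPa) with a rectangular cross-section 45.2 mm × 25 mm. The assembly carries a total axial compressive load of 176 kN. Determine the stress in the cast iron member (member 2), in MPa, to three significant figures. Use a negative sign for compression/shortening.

-146 MPa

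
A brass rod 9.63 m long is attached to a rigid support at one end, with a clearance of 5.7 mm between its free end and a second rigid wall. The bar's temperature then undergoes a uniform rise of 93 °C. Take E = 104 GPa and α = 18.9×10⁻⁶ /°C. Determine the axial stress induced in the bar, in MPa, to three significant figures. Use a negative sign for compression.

Free thermal expansion αLΔT = 18.9e-6 · 9630 · 93 = 16.93 mm.
The walls engage after the gap closes; constrained expansion = 16.93 − 5.7 = 11.23 mm.
The walls impose strain ε = −(11.23)/9630 = -1.1658e-03; σ = Eε = 104000 · -1.1658e-03 = -121.2 MPa.

-121 MPa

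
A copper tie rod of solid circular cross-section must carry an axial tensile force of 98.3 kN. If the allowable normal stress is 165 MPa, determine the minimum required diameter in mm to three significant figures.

27.5 mm

Required area A ≥ P/σ_allow = 98300/165 = 595.8 mm².
For a solid circular section, d ≥ √(4A/π) = 27.54 mm.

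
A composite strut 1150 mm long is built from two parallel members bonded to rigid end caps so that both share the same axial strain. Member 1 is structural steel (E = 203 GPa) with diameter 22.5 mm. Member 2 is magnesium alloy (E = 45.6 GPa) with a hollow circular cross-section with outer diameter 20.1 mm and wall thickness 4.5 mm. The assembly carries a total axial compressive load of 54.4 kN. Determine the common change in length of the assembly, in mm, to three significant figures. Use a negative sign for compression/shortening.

-0.689 mm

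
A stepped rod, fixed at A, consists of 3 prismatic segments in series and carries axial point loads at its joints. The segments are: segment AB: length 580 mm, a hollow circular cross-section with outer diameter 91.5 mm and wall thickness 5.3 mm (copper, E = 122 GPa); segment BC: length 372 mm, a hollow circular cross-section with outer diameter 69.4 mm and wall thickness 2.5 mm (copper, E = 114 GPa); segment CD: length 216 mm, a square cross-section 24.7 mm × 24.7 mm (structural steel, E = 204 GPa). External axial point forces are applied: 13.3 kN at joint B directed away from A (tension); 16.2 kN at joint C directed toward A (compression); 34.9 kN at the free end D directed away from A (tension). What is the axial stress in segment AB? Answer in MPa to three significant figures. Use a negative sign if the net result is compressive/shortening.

22.3 MPa

Internal axial forces (sectioning from the free end, tension +): N_CD = 34.9 kN, N_BC = 18.7 kN, N_AB = 32 kN.
A_AB = 1435 mm².
σ_AB = N_AB/A_AB = 32000/1435 = 22.3 MPa.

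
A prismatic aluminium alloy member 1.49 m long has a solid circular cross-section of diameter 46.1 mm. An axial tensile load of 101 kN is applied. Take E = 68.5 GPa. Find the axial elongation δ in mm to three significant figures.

1.32 mm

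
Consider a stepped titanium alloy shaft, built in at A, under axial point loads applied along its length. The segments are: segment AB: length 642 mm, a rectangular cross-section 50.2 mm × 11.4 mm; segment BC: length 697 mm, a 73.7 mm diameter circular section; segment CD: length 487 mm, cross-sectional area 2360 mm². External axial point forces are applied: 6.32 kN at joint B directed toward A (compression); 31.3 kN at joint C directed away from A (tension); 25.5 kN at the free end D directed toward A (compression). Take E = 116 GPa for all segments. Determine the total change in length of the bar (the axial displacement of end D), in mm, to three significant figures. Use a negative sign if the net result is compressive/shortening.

Internal axial forces (sectioning from the free end, tension +): N_CD = -25.5 kN, N_BC = 5.8 kN, N_AB = -0.52 kN.
A_AB = 572.3 mm².
A_BC = 4266 mm².
δ_AB = -520·642/(572.3·116000) = -0.005029 mm
δ_BC = 5800·697/(4266·116000) = 0.008169 mm
δ_CD = -25500·487/(2360·116000) = -0.04536 mm
δ = Σδ_i = -0.04222 mm.

-0.0422 mm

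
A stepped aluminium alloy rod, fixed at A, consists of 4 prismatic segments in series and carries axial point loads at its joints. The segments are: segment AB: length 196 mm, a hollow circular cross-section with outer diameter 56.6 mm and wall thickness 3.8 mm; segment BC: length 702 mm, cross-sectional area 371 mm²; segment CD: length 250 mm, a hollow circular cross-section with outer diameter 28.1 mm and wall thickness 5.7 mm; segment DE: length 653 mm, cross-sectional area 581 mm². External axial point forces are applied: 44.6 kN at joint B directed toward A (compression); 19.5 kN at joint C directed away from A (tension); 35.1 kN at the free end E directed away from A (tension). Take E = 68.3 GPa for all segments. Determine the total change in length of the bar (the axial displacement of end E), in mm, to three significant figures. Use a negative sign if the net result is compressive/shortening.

Internal axial forces (sectioning from the free end, tension +): N_DE = 35.1 kN, N_CD = 35.1 kN, N_BC = 54.6 kN, N_AB = 10 kN.
A_AB = 630.3 mm².
A_CD = 401.1 mm².
δ_AB = 10000·196/(630.3·68300) = 0.04553 mm
δ_BC = 54600·702/(371·68300) = 1.513 mm
δ_CD = 35100·250/(401.1·68300) = 0.3203 mm
δ_DE = 35100·653/(581·68300) = 0.5776 mm
δ = Σδ_i = 2.456 mm.

2.46 mm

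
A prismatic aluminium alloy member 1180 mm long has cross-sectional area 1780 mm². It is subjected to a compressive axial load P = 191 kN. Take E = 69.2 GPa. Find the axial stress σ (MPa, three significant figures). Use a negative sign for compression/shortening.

-107 MPa

σ = N/A = -191000/1780 = -107.3 MPa.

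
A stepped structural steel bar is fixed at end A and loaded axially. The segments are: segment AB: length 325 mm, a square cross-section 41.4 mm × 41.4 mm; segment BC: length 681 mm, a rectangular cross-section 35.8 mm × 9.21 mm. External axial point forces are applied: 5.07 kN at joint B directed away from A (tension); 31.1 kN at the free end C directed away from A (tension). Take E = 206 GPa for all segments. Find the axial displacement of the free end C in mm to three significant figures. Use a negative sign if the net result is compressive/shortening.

Internal axial forces (sectioning from the free end, tension +): N_BC = 31.1 kN, N_AB = 36.17 kN.
A_AB = 1714 mm².
A_BC = 329.7 mm².
δ_AB = 36170·325/(1714·206000) = 0.03329 mm
δ_BC = 31100·681/(329.7·206000) = 0.3118 mm
δ = Σδ_i = 0.3451 mm.

0.345 mm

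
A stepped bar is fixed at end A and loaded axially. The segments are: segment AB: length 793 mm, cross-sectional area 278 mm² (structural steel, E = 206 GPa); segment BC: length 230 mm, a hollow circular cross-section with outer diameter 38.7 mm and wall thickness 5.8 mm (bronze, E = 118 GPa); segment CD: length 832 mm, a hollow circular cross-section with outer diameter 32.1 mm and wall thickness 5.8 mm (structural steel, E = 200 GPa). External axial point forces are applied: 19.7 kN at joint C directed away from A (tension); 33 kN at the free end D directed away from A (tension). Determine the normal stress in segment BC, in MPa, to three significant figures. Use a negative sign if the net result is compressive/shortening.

Internal axial forces (sectioning from the free end, tension +): N_CD = 33 kN, N_BC = 52.7 kN, N_AB = 52.7 kN.
A_BC = 599.5 mm².
σ_BC = N_BC/A_BC = 52700/599.5 = 87.91 MPa.

87.9 MPa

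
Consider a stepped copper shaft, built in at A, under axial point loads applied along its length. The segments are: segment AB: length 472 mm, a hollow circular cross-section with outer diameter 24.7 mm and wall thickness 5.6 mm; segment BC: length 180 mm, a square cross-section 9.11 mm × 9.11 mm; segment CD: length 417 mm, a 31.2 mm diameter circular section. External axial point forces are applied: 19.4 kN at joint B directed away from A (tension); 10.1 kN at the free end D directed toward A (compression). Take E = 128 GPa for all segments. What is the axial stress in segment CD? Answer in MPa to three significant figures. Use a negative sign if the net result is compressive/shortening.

-13.2 MPa

Internal axial forces (sectioning from the free end, tension +): N_CD = -10.1 kN, N_BC = -10.1 kN, N_AB = 9.3 kN.
A_CD = 764.5 mm².
σ_CD = N_CD/A_CD = -10100/764.5 = -13.21 MPa.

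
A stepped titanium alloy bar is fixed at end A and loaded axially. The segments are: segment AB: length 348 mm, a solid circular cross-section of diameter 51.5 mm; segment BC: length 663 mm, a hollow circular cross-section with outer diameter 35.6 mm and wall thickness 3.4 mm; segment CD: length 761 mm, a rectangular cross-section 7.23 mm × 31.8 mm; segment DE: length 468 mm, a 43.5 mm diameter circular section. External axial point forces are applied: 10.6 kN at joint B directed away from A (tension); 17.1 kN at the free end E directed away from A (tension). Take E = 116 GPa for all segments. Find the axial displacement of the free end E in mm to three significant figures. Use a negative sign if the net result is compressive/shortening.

0.858 mm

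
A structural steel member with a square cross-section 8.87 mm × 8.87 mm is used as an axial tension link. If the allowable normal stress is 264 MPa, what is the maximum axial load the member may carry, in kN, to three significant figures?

A = 78.68 mm².
P_max = σ_allow · A = 264 · 78.68 = 20770 N = 20.77 kN.

20.8 kN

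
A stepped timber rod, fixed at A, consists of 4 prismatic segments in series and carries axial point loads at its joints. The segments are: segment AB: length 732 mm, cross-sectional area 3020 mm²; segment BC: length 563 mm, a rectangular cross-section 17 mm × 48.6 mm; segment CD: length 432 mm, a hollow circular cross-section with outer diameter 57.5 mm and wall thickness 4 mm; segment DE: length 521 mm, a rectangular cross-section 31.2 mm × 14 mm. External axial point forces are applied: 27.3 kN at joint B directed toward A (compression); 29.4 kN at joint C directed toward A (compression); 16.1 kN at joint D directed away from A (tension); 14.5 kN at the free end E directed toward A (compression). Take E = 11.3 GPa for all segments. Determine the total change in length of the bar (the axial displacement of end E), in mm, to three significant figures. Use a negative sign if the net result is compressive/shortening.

-4.30 mm

Internal axial forces (sectioning from the free end, tension +): N_DE = -14.5 kN, N_CD = 1.6 kN, N_BC = -27.8 kN, N_AB = -55.1 kN.
A_BC = 826.2 mm².
A_CD = 672.3 mm².
A_DE = 436.8 mm².
δ_AB = -55100·732/(3020·11300) = -1.182 mm
δ_BC = -27800·563/(826.2·11300) = -1.676 mm
δ_CD = 1600·432/(672.3·11300) = 0.09098 mm
δ_DE = -14500·521/(436.8·11300) = -1.531 mm
δ = Σδ_i = -4.298 mm.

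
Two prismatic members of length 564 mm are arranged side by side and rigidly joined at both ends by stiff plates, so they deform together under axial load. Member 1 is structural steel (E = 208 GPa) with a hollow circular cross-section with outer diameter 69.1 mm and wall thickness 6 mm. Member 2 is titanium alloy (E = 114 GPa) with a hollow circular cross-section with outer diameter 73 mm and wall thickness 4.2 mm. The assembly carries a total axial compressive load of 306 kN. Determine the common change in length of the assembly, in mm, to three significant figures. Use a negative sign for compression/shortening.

A_1 = 1189 mm².
A_2 = 907.8 mm².
Equal strain + equilibrium ⇒ each member carries load in proportion to AE: A₁E₁ = 247400000 N, A₂E₂ = 103500000 N, ΣAE = 350900000 N.
δ = PL/ΣAE = -306000·564/350900000 = -0.4919 mm.

-0.492 mm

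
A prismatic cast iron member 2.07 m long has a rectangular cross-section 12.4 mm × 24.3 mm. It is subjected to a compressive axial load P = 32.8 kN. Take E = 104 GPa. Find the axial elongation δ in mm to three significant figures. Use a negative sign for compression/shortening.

-2.17 mm

A = 301.3 mm².
δ_mech = NL/(AE) = -32800·2070/(301.3·104000) = -2.167 mm.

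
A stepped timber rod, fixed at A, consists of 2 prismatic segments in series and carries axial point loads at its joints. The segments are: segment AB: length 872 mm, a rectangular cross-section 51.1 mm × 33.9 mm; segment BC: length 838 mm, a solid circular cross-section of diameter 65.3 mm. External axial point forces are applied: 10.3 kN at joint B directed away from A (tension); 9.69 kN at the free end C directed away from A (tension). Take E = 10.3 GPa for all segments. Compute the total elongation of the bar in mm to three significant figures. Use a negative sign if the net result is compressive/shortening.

1.21 mm

Internal axial forces (sectioning from the free end, tension +): N_BC = 9.69 kN, N_AB = 19.99 kN.
A_AB = 1732 mm².
A_BC = 3349 mm².
δ_AB = 19990·872/(1732·10300) = 0.9769 mm
δ_BC = 9690·838/(3349·10300) = 0.2354 mm
δ = Σδ_i = 1.212 mm.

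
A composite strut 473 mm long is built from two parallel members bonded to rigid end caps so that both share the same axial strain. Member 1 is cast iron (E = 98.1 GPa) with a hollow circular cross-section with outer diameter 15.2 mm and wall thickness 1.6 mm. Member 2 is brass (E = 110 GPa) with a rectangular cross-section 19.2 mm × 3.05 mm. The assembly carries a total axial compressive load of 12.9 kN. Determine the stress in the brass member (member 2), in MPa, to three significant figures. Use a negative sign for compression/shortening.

-108 MPa

A_1 = 68.36 mm².
A_2 = 58.56 mm².
Equal strain + equilibrium ⇒ each member carries load in proportion to AE: A₁E₁ = 6706000 N, A₂E₂ = 6442000 N, ΣAE = 13150000 N.
σ₂ = P·E₂/ΣAE = -12900·110000/13150000 = -107.9 MPa.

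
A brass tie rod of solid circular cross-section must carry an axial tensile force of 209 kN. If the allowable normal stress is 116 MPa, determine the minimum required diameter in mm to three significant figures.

47.9 mm

Required area A ≥ P/σ_allow = 209000/116 = 1802 mm².
For a solid circular section, d ≥ √(4A/π) = 47.9 mm.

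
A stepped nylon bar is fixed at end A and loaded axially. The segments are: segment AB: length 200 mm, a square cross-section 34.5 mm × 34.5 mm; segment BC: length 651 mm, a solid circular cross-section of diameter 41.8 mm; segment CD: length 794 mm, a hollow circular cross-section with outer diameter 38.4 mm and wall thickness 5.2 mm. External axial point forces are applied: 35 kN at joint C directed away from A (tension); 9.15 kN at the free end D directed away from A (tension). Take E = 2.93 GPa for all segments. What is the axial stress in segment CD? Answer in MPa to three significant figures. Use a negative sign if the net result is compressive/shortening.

Internal axial forces (sectioning from the free end, tension +): N_CD = 9.15 kN, N_BC = 44.15 kN, N_AB = 44.15 kN.
A_CD = 542.4 mm².
σ_CD = N_CD/A_CD = 9150/542.4 = 16.87 MPa.

16.9 MPa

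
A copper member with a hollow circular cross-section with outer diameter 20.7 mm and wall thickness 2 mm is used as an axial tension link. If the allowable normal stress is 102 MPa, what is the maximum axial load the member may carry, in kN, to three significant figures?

12.0 kN

A = 117.5 mm².
P_max = σ_allow · A = 102 · 117.5 = 11980 N = 11.98 kN.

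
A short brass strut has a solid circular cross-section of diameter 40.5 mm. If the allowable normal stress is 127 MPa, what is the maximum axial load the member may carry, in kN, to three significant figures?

164 kN

A = 1288 mm².
P_max = σ_allow · A = 127 · 1288 = 163600 N = 163.6 kN.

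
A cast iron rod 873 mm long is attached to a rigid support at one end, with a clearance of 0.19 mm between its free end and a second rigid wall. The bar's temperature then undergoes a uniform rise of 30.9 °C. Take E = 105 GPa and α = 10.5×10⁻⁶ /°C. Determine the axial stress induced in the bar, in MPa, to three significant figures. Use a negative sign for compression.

Free thermal expansion αLΔT = 10.5e-6 · 873 · 30.9 = 0.2832 mm.
The walls engage after the gap closes; constrained expansion = 0.2832 − 0.19 = 0.09324 mm.
The walls impose strain ε = −(0.09324)/873 = -1.0681e-04; σ = Eε = 105000 · -1.0681e-04 = -11.22 MPa.

-11.2 MPa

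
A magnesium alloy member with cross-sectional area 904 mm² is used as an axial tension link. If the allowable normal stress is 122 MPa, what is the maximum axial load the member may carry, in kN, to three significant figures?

P_max = σ_allow · A = 122 · 904 = 110300 N = 110.3 kN.

110 kN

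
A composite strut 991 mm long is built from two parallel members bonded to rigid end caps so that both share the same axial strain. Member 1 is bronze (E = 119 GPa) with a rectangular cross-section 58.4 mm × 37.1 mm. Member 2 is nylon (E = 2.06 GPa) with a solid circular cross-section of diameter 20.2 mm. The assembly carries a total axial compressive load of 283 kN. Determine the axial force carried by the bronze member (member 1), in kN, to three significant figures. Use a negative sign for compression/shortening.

-282 kN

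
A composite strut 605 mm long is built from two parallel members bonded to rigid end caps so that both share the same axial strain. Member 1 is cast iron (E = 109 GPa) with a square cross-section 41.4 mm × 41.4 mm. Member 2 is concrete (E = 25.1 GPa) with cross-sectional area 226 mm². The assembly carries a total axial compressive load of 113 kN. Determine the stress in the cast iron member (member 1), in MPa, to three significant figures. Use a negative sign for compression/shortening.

A_1 = 1714 mm².
Equal strain + equilibrium ⇒ each member carries load in proportion to AE: A₁E₁ = 186800000 N, A₂E₂ = 5673000 N, ΣAE = 192500000 N.
σ₁ = P·E₁/ΣAE = -113000·109000/192500000 = -63.99 MPa.

-64.0 MPa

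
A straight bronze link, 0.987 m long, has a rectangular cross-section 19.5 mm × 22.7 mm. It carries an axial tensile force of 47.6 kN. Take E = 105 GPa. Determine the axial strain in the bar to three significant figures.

A = 442.6 mm².
σ = N/A = 107.5 MPa; ε = σ/E = 107.5/105000 = 1.024e-03.

0.00102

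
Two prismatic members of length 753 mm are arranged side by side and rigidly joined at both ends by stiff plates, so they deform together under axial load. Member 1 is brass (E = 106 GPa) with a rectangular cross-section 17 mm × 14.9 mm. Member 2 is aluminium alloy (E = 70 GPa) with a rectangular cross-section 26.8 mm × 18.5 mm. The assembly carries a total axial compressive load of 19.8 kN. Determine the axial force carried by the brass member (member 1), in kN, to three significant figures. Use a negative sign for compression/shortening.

-8.64 kN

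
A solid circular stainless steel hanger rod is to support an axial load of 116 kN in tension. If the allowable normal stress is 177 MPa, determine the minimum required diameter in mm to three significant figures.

28.9 mm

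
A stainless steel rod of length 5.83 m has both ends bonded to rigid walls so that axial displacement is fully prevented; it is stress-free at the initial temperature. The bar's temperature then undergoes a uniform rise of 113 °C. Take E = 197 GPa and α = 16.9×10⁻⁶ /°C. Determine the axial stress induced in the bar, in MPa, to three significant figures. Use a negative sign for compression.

-376 MPa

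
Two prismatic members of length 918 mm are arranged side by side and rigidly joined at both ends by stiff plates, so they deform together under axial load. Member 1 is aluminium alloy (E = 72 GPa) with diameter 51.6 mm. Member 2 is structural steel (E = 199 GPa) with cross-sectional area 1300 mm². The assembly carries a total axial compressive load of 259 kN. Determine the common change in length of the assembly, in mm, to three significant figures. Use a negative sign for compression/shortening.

-0.581 mm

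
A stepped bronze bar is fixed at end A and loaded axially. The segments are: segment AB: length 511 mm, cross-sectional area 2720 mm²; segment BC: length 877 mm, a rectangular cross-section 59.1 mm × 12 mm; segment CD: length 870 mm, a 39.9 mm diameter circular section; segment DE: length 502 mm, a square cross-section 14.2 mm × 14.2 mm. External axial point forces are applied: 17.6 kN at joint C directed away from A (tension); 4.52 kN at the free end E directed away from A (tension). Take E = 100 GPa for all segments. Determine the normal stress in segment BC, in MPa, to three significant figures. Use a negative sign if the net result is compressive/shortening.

31.2 MPa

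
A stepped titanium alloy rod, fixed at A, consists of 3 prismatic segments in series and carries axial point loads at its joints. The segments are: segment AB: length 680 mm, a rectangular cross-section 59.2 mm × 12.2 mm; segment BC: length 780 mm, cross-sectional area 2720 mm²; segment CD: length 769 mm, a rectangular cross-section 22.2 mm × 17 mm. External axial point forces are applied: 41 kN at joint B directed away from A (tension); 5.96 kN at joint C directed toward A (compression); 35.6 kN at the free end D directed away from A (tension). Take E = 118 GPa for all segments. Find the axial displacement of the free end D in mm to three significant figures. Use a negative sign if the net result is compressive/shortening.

Internal axial forces (sectioning from the free end, tension +): N_CD = 35.6 kN, N_BC = 29.64 kN, N_AB = 70.64 kN.
A_AB = 722.2 mm².
A_CD = 377.4 mm².
δ_AB = 70640·680/(722.2·118000) = 0.5636 mm
δ_BC = 29640·780/(2720·118000) = 0.07203 mm
δ_CD = 35600·769/(377.4·118000) = 0.6147 mm
δ = Σδ_i = 1.25 mm.

1.25 mm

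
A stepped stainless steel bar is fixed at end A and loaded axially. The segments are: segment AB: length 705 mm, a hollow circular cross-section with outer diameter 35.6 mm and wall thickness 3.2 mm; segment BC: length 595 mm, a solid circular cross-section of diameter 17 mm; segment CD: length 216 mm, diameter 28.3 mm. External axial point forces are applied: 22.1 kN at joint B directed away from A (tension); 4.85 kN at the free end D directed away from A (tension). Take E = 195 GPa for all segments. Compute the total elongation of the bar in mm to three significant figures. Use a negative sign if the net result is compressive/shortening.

Internal axial forces (sectioning from the free end, tension +): N_CD = 4.85 kN, N_BC = 4.85 kN, N_AB = 26.95 kN.
A_AB = 325.7 mm².
A_BC = 227 mm².
A_CD = 629 mm².
δ_AB = 26950·705/(325.7·195000) = 0.2991 mm
δ_BC = 4850·595/(227·195000) = 0.0652 mm
δ_CD = 4850·216/(629·195000) = 0.008541 mm
δ = Σδ_i = 0.3729 mm.

0.373 mm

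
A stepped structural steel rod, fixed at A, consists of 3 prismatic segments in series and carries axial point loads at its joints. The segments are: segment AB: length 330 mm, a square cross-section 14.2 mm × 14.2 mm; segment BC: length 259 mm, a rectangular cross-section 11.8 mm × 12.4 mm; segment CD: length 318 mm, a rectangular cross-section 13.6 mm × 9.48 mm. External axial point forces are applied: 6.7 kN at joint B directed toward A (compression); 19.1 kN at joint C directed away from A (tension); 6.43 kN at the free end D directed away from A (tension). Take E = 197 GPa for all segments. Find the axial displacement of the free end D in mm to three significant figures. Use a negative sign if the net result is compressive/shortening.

0.466 mm

Internal axial forces (sectioning from the free end, tension +): N_CD = 6.43 kN, N_BC = 25.53 kN, N_AB = 18.83 kN.
A_AB = 201.6 mm².
A_BC = 146.3 mm².
A_CD = 128.9 mm².
δ_AB = 18830·330/(201.6·197000) = 0.1564 mm
δ_BC = 25530·259/(146.3·197000) = 0.2294 mm
δ_CD = 6430·318/(128.9·197000) = 0.08051 mm
δ = Σδ_i = 0.4663 mm.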